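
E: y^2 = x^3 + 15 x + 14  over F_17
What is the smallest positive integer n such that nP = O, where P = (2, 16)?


Compute successive multiples of P until we hit O:
  1P = (2, 16)
  2P = (4, 11)
  3P = (13, 3)
  4P = (10, 12)
  5P = (1, 9)
  6P = (12, 16)
  7P = (3, 1)
  8P = (16, 7)
  ... (continuing to 18P)
  18P = O

ord(P) = 18


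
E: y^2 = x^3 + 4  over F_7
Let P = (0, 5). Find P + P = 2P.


Doubling: s = (3 x1^2 + a) / (2 y1)
s = (3*0^2 + 0) / (2*5) mod 7 = 0
x3 = s^2 - 2 x1 mod 7 = 0^2 - 2*0 = 0
y3 = s (x1 - x3) - y1 mod 7 = 0 * (0 - 0) - 5 = 2

2P = (0, 2)


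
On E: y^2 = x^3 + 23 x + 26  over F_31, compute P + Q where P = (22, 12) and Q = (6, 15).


P != Q, so use the chord formula.
s = (y2 - y1) / (x2 - x1) = (3) / (15) mod 31 = 25
x3 = s^2 - x1 - x2 mod 31 = 25^2 - 22 - 6 = 8
y3 = s (x1 - x3) - y1 mod 31 = 25 * (22 - 8) - 12 = 28

P + Q = (8, 28)


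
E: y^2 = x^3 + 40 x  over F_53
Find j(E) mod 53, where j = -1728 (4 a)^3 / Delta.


Delta = -16(4 a^3 + 27 b^2) mod 53 = 52
-1728 * (4 a)^3 = -1728 * (4*40)^3 mod 53 = 21
j = 21 * 52^(-1) mod 53 = 32

j = 32 (mod 53)


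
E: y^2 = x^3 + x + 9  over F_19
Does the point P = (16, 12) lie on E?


Check whether y^2 = x^3 + 1 x + 9 (mod 19) for (x, y) = (16, 12).
LHS: y^2 = 12^2 mod 19 = 11
RHS: x^3 + 1 x + 9 = 16^3 + 1*16 + 9 mod 19 = 17
LHS != RHS

No, not on the curve


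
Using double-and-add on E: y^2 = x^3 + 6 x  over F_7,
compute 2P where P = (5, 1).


k = 2 = 10_2 (binary, LSB first: 01)
Double-and-add from P = (5, 1):
  bit 0 = 0: acc unchanged = O
  bit 1 = 1: acc = O + (1, 0) = (1, 0)

2P = (1, 0)


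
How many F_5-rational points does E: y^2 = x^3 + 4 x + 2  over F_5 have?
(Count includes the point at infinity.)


For each x in F_5, count y with y^2 = x^3 + 4 x + 2 mod 5:
  x = 3: RHS = 1, y in [1, 4]  -> 2 point(s)
Affine points: 2. Add the point at infinity: total = 3.

#E(F_5) = 3


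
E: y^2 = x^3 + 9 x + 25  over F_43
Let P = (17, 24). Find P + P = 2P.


Doubling: s = (3 x1^2 + a) / (2 y1)
s = (3*17^2 + 9) / (2*24) mod 43 = 29
x3 = s^2 - 2 x1 mod 43 = 29^2 - 2*17 = 33
y3 = s (x1 - x3) - y1 mod 43 = 29 * (17 - 33) - 24 = 28

2P = (33, 28)


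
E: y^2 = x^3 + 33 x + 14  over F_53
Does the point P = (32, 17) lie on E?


Check whether y^2 = x^3 + 33 x + 14 (mod 53) for (x, y) = (32, 17).
LHS: y^2 = 17^2 mod 53 = 24
RHS: x^3 + 33 x + 14 = 32^3 + 33*32 + 14 mod 53 = 24
LHS = RHS

Yes, on the curve


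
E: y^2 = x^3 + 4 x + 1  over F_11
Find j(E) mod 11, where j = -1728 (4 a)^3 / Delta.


Delta = -16(4 a^3 + 27 b^2) mod 11 = 4
-1728 * (4 a)^3 = -1728 * (4*4)^3 mod 11 = 7
j = 7 * 4^(-1) mod 11 = 10

j = 10 (mod 11)


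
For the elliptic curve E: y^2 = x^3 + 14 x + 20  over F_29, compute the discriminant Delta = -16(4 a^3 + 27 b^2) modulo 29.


4 a^3 + 27 b^2 = 4*14^3 + 27*20^2 = 10976 + 10800 = 21776
Delta = -16 * (21776) = -348416
Delta mod 29 = 19

Delta = 19 (mod 29)


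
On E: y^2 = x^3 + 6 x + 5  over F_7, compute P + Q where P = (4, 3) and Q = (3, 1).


P != Q, so use the chord formula.
s = (y2 - y1) / (x2 - x1) = (5) / (6) mod 7 = 2
x3 = s^2 - x1 - x2 mod 7 = 2^2 - 4 - 3 = 4
y3 = s (x1 - x3) - y1 mod 7 = 2 * (4 - 4) - 3 = 4

P + Q = (4, 4)


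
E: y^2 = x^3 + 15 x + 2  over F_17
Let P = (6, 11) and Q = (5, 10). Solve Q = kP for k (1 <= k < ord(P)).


Enumerate multiples of P until we hit Q = (5, 10):
  1P = (6, 11)
  2P = (7, 12)
  3P = (5, 7)
  4P = (5, 10)
Match found at i = 4.

k = 4


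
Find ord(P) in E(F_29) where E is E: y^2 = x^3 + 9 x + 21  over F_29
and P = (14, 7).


Compute successive multiples of P until we hit O:
  1P = (14, 7)
  2P = (26, 24)
  3P = (19, 27)
  4P = (12, 1)
  5P = (12, 28)
  6P = (19, 2)
  7P = (26, 5)
  8P = (14, 22)
  ... (continuing to 9P)
  9P = O

ord(P) = 9


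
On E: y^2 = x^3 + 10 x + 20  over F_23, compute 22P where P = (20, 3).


k = 22 = 10110_2 (binary, LSB first: 01101)
Double-and-add from P = (20, 3):
  bit 0 = 0: acc unchanged = O
  bit 1 = 1: acc = O + (14, 11) = (14, 11)
  bit 2 = 1: acc = (14, 11) + (18, 12) = (4, 3)
  bit 3 = 0: acc unchanged = (4, 3)
  bit 4 = 1: acc = (4, 3) + (10, 19) = (11, 9)

22P = (11, 9)


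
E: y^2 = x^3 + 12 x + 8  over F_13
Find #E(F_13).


For each x in F_13, count y with y^2 = x^3 + 12 x + 8 mod 13:
  x = 2: RHS = 1, y in [1, 12]  -> 2 point(s)
  x = 4: RHS = 3, y in [4, 9]  -> 2 point(s)
  x = 6: RHS = 10, y in [6, 7]  -> 2 point(s)
  x = 9: RHS = 0, y in [0]  -> 1 point(s)
  x = 10: RHS = 10, y in [6, 7]  -> 2 point(s)
Affine points: 9. Add the point at infinity: total = 10.

#E(F_13) = 10


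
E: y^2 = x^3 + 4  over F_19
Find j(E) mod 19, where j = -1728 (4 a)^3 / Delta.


Delta = -16(4 a^3 + 27 b^2) mod 19 = 4
-1728 * (4 a)^3 = -1728 * (4*0)^3 mod 19 = 0
j = 0 * 4^(-1) mod 19 = 0

j = 0 (mod 19)


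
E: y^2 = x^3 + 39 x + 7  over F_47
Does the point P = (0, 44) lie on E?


Check whether y^2 = x^3 + 39 x + 7 (mod 47) for (x, y) = (0, 44).
LHS: y^2 = 44^2 mod 47 = 9
RHS: x^3 + 39 x + 7 = 0^3 + 39*0 + 7 mod 47 = 7
LHS != RHS

No, not on the curve


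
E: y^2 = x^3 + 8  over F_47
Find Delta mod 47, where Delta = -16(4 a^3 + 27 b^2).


4 a^3 + 27 b^2 = 4*0^3 + 27*8^2 = 0 + 1728 = 1728
Delta = -16 * (1728) = -27648
Delta mod 47 = 35

Delta = 35 (mod 47)


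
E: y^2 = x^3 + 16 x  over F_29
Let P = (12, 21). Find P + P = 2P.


Doubling: s = (3 x1^2 + a) / (2 y1)
s = (3*12^2 + 16) / (2*21) mod 29 = 1
x3 = s^2 - 2 x1 mod 29 = 1^2 - 2*12 = 6
y3 = s (x1 - x3) - y1 mod 29 = 1 * (12 - 6) - 21 = 14

2P = (6, 14)


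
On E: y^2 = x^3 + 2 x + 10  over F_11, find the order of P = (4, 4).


Compute successive multiples of P until we hit O:
  1P = (4, 4)
  2P = (7, 2)
  3P = (9, 3)
  4P = (2, 0)
  5P = (9, 8)
  6P = (7, 9)
  7P = (4, 7)
  8P = O

ord(P) = 8


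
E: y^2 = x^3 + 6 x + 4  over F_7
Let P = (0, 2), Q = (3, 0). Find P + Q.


P != Q, so use the chord formula.
s = (y2 - y1) / (x2 - x1) = (5) / (3) mod 7 = 4
x3 = s^2 - x1 - x2 mod 7 = 4^2 - 0 - 3 = 6
y3 = s (x1 - x3) - y1 mod 7 = 4 * (0 - 6) - 2 = 2

P + Q = (6, 2)


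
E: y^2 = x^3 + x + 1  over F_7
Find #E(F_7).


For each x in F_7, count y with y^2 = x^3 + 1 x + 1 mod 7:
  x = 0: RHS = 1, y in [1, 6]  -> 2 point(s)
  x = 2: RHS = 4, y in [2, 5]  -> 2 point(s)
Affine points: 4. Add the point at infinity: total = 5.

#E(F_7) = 5


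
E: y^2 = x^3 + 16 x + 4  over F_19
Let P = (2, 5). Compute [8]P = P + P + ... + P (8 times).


k = 8 = 1000_2 (binary, LSB first: 0001)
Double-and-add from P = (2, 5):
  bit 0 = 0: acc unchanged = O
  bit 1 = 0: acc unchanged = O
  bit 2 = 0: acc unchanged = O
  bit 3 = 1: acc = O + (2, 14) = (2, 14)

8P = (2, 14)


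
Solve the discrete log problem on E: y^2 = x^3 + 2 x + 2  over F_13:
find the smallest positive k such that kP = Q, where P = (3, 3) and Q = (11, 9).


Enumerate multiples of P until we hit Q = (11, 9):
  1P = (3, 3)
  2P = (4, 3)
  3P = (6, 10)
  4P = (8, 7)
  5P = (12, 8)
  6P = (2, 12)
  7P = (11, 4)
  8P = (11, 9)
Match found at i = 8.

k = 8


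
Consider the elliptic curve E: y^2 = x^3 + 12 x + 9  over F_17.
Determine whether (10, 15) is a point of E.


Check whether y^2 = x^3 + 12 x + 9 (mod 17) for (x, y) = (10, 15).
LHS: y^2 = 15^2 mod 17 = 4
RHS: x^3 + 12 x + 9 = 10^3 + 12*10 + 9 mod 17 = 7
LHS != RHS

No, not on the curve


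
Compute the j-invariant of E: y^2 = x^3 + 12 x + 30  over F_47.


Delta = -16(4 a^3 + 27 b^2) mod 47 = 30
-1728 * (4 a)^3 = -1728 * (4*12)^3 mod 47 = 11
j = 11 * 30^(-1) mod 47 = 27

j = 27 (mod 47)


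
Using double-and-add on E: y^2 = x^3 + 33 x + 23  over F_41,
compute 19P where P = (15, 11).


k = 19 = 10011_2 (binary, LSB first: 11001)
Double-and-add from P = (15, 11):
  bit 0 = 1: acc = O + (15, 11) = (15, 11)
  bit 1 = 1: acc = (15, 11) + (1, 37) = (0, 8)
  bit 2 = 0: acc unchanged = (0, 8)
  bit 3 = 0: acc unchanged = (0, 8)
  bit 4 = 1: acc = (0, 8) + (31, 13) = (0, 33)

19P = (0, 33)


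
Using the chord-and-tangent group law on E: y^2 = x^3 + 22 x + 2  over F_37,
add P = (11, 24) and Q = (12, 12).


P != Q, so use the chord formula.
s = (y2 - y1) / (x2 - x1) = (25) / (1) mod 37 = 25
x3 = s^2 - x1 - x2 mod 37 = 25^2 - 11 - 12 = 10
y3 = s (x1 - x3) - y1 mod 37 = 25 * (11 - 10) - 24 = 1

P + Q = (10, 1)


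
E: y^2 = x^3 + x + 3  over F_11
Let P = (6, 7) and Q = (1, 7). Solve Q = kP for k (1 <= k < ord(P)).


Enumerate multiples of P until we hit Q = (1, 7):
  1P = (6, 7)
  2P = (4, 7)
  3P = (1, 4)
  4P = (7, 10)
  5P = (7, 1)
  6P = (1, 7)
Match found at i = 6.

k = 6


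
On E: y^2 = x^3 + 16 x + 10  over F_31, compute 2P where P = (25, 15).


Doubling: s = (3 x1^2 + a) / (2 y1)
s = (3*25^2 + 16) / (2*15) mod 31 = 0
x3 = s^2 - 2 x1 mod 31 = 0^2 - 2*25 = 12
y3 = s (x1 - x3) - y1 mod 31 = 0 * (25 - 12) - 15 = 16

2P = (12, 16)


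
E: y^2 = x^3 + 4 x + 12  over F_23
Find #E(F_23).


For each x in F_23, count y with y^2 = x^3 + 4 x + 12 mod 23:
  x = 0: RHS = 12, y in [9, 14]  -> 2 point(s)
  x = 4: RHS = 0, y in [0]  -> 1 point(s)
  x = 8: RHS = 4, y in [2, 21]  -> 2 point(s)
  x = 9: RHS = 18, y in [8, 15]  -> 2 point(s)
  x = 14: RHS = 6, y in [11, 12]  -> 2 point(s)
  x = 16: RHS = 9, y in [3, 20]  -> 2 point(s)
  x = 17: RHS = 2, y in [5, 18]  -> 2 point(s)
  x = 19: RHS = 1, y in [1, 22]  -> 2 point(s)
Affine points: 15. Add the point at infinity: total = 16.

#E(F_23) = 16


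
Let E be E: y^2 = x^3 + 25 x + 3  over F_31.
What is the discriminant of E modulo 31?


4 a^3 + 27 b^2 = 4*25^3 + 27*3^2 = 62500 + 243 = 62743
Delta = -16 * (62743) = -1003888
Delta mod 31 = 16

Delta = 16 (mod 31)


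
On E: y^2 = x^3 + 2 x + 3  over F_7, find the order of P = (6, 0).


Compute successive multiples of P until we hit O:
  1P = (6, 0)
  2P = O

ord(P) = 2


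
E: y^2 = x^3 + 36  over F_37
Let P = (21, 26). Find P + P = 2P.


Doubling: s = (3 x1^2 + a) / (2 y1)
s = (3*21^2 + 0) / (2*26) mod 37 = 29
x3 = s^2 - 2 x1 mod 37 = 29^2 - 2*21 = 22
y3 = s (x1 - x3) - y1 mod 37 = 29 * (21 - 22) - 26 = 19

2P = (22, 19)


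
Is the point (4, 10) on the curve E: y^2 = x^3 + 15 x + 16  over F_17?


Check whether y^2 = x^3 + 15 x + 16 (mod 17) for (x, y) = (4, 10).
LHS: y^2 = 10^2 mod 17 = 15
RHS: x^3 + 15 x + 16 = 4^3 + 15*4 + 16 mod 17 = 4
LHS != RHS

No, not on the curve


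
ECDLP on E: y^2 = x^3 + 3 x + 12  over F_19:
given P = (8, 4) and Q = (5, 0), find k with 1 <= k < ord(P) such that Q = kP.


Enumerate multiples of P until we hit Q = (5, 0):
  1P = (8, 4)
  2P = (12, 3)
  3P = (5, 0)
Match found at i = 3.

k = 3


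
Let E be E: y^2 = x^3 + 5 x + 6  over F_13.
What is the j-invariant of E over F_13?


Delta = -16(4 a^3 + 27 b^2) mod 13 = 4
-1728 * (4 a)^3 = -1728 * (4*5)^3 mod 13 = 5
j = 5 * 4^(-1) mod 13 = 11

j = 11 (mod 13)


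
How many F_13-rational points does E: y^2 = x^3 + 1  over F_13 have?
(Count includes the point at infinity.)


For each x in F_13, count y with y^2 = x^3 + 0 x + 1 mod 13:
  x = 0: RHS = 1, y in [1, 12]  -> 2 point(s)
  x = 2: RHS = 9, y in [3, 10]  -> 2 point(s)
  x = 4: RHS = 0, y in [0]  -> 1 point(s)
  x = 5: RHS = 9, y in [3, 10]  -> 2 point(s)
  x = 6: RHS = 9, y in [3, 10]  -> 2 point(s)
  x = 10: RHS = 0, y in [0]  -> 1 point(s)
  x = 12: RHS = 0, y in [0]  -> 1 point(s)
Affine points: 11. Add the point at infinity: total = 12.

#E(F_13) = 12


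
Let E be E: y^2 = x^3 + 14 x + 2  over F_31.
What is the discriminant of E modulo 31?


4 a^3 + 27 b^2 = 4*14^3 + 27*2^2 = 10976 + 108 = 11084
Delta = -16 * (11084) = -177344
Delta mod 31 = 7

Delta = 7 (mod 31)


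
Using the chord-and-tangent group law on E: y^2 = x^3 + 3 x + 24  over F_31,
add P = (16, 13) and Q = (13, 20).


P != Q, so use the chord formula.
s = (y2 - y1) / (x2 - x1) = (7) / (28) mod 31 = 8
x3 = s^2 - x1 - x2 mod 31 = 8^2 - 16 - 13 = 4
y3 = s (x1 - x3) - y1 mod 31 = 8 * (16 - 4) - 13 = 21

P + Q = (4, 21)


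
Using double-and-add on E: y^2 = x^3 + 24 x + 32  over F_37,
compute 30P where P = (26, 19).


k = 30 = 11110_2 (binary, LSB first: 01111)
Double-and-add from P = (26, 19):
  bit 0 = 0: acc unchanged = O
  bit 1 = 1: acc = O + (15, 20) = (15, 20)
  bit 2 = 1: acc = (15, 20) + (17, 32) = (4, 9)
  bit 3 = 1: acc = (4, 9) + (19, 13) = (7, 5)
  bit 4 = 1: acc = (7, 5) + (11, 6) = (26, 18)

30P = (26, 18)


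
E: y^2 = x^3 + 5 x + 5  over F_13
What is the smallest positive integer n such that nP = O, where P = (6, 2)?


Compute successive multiples of P until we hit O:
  1P = (6, 2)
  2P = (2, 7)
  3P = (9, 5)
  4P = (12, 5)
  5P = (5, 5)
  6P = (11, 0)
  7P = (5, 8)
  8P = (12, 8)
  ... (continuing to 12P)
  12P = O

ord(P) = 12


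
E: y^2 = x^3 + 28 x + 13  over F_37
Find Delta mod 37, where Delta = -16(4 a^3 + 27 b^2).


4 a^3 + 27 b^2 = 4*28^3 + 27*13^2 = 87808 + 4563 = 92371
Delta = -16 * (92371) = -1477936
Delta mod 37 = 29

Delta = 29 (mod 37)


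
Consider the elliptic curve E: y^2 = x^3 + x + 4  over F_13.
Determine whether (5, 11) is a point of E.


Check whether y^2 = x^3 + 1 x + 4 (mod 13) for (x, y) = (5, 11).
LHS: y^2 = 11^2 mod 13 = 4
RHS: x^3 + 1 x + 4 = 5^3 + 1*5 + 4 mod 13 = 4
LHS = RHS

Yes, on the curve


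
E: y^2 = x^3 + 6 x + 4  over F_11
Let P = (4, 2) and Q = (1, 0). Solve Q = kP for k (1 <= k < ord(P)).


Enumerate multiples of P until we hit Q = (1, 0):
  1P = (4, 2)
  2P = (1, 0)
Match found at i = 2.

k = 2


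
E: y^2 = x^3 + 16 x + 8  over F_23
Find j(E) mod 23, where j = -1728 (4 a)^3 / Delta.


Delta = -16(4 a^3 + 27 b^2) mod 23 = 8
-1728 * (4 a)^3 = -1728 * (4*16)^3 mod 23 = 7
j = 7 * 8^(-1) mod 23 = 21

j = 21 (mod 23)


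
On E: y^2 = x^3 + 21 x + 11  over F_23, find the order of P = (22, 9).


Compute successive multiples of P until we hit O:
  1P = (22, 9)
  2P = (14, 17)
  3P = (11, 3)
  4P = (19, 1)
  5P = (7, 8)
  6P = (3, 3)
  7P = (6, 13)
  8P = (8, 22)
  ... (continuing to 27P)
  27P = O

ord(P) = 27


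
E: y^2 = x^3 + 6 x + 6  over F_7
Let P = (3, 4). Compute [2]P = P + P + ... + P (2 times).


k = 2 = 10_2 (binary, LSB first: 01)
Double-and-add from P = (3, 4):
  bit 0 = 0: acc unchanged = O
  bit 1 = 1: acc = O + (5, 0) = (5, 0)

2P = (5, 0)


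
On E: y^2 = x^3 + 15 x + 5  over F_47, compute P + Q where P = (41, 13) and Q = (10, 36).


P != Q, so use the chord formula.
s = (y2 - y1) / (x2 - x1) = (23) / (16) mod 47 = 22
x3 = s^2 - x1 - x2 mod 47 = 22^2 - 41 - 10 = 10
y3 = s (x1 - x3) - y1 mod 47 = 22 * (41 - 10) - 13 = 11

P + Q = (10, 11)


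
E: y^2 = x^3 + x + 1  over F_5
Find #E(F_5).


For each x in F_5, count y with y^2 = x^3 + 1 x + 1 mod 5:
  x = 0: RHS = 1, y in [1, 4]  -> 2 point(s)
  x = 2: RHS = 1, y in [1, 4]  -> 2 point(s)
  x = 3: RHS = 1, y in [1, 4]  -> 2 point(s)
  x = 4: RHS = 4, y in [2, 3]  -> 2 point(s)
Affine points: 8. Add the point at infinity: total = 9.

#E(F_5) = 9


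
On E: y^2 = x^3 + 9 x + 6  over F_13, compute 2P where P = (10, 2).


Doubling: s = (3 x1^2 + a) / (2 y1)
s = (3*10^2 + 9) / (2*2) mod 13 = 9
x3 = s^2 - 2 x1 mod 13 = 9^2 - 2*10 = 9
y3 = s (x1 - x3) - y1 mod 13 = 9 * (10 - 9) - 2 = 7

2P = (9, 7)


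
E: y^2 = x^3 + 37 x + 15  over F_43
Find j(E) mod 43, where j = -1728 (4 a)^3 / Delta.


Delta = -16(4 a^3 + 27 b^2) mod 43 = 1
-1728 * (4 a)^3 = -1728 * (4*37)^3 mod 43 = 39
j = 39 * 1^(-1) mod 43 = 39

j = 39 (mod 43)


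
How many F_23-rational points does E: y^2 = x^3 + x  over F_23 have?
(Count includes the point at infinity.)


For each x in F_23, count y with y^2 = x^3 + 1 x + 0 mod 23:
  x = 0: RHS = 0, y in [0]  -> 1 point(s)
  x = 1: RHS = 2, y in [5, 18]  -> 2 point(s)
  x = 9: RHS = 2, y in [5, 18]  -> 2 point(s)
  x = 11: RHS = 8, y in [10, 13]  -> 2 point(s)
  x = 13: RHS = 2, y in [5, 18]  -> 2 point(s)
  x = 15: RHS = 9, y in [3, 20]  -> 2 point(s)
  x = 16: RHS = 18, y in [8, 15]  -> 2 point(s)
  x = 17: RHS = 8, y in [10, 13]  -> 2 point(s)
  x = 18: RHS = 8, y in [10, 13]  -> 2 point(s)
  x = 19: RHS = 1, y in [1, 22]  -> 2 point(s)
  x = 20: RHS = 16, y in [4, 19]  -> 2 point(s)
  x = 21: RHS = 13, y in [6, 17]  -> 2 point(s)
Affine points: 23. Add the point at infinity: total = 24.

#E(F_23) = 24


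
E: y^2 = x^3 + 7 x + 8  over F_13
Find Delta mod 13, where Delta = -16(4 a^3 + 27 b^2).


4 a^3 + 27 b^2 = 4*7^3 + 27*8^2 = 1372 + 1728 = 3100
Delta = -16 * (3100) = -49600
Delta mod 13 = 8

Delta = 8 (mod 13)


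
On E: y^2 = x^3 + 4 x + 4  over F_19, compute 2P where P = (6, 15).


Doubling: s = (3 x1^2 + a) / (2 y1)
s = (3*6^2 + 4) / (2*15) mod 19 = 5
x3 = s^2 - 2 x1 mod 19 = 5^2 - 2*6 = 13
y3 = s (x1 - x3) - y1 mod 19 = 5 * (6 - 13) - 15 = 7

2P = (13, 7)


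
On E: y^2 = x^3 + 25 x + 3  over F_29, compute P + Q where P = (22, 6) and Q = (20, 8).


P != Q, so use the chord formula.
s = (y2 - y1) / (x2 - x1) = (2) / (27) mod 29 = 28
x3 = s^2 - x1 - x2 mod 29 = 28^2 - 22 - 20 = 17
y3 = s (x1 - x3) - y1 mod 29 = 28 * (22 - 17) - 6 = 18

P + Q = (17, 18)


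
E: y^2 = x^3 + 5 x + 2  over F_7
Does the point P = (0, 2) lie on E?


Check whether y^2 = x^3 + 5 x + 2 (mod 7) for (x, y) = (0, 2).
LHS: y^2 = 2^2 mod 7 = 4
RHS: x^3 + 5 x + 2 = 0^3 + 5*0 + 2 mod 7 = 2
LHS != RHS

No, not on the curve


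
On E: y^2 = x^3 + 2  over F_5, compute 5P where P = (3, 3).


k = 5 = 101_2 (binary, LSB first: 101)
Double-and-add from P = (3, 3):
  bit 0 = 1: acc = O + (3, 3) = (3, 3)
  bit 1 = 0: acc unchanged = (3, 3)
  bit 2 = 1: acc = (3, 3) + (3, 3) = (3, 2)

5P = (3, 2)


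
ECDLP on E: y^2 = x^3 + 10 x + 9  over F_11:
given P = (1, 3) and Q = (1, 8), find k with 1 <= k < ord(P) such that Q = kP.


Enumerate multiples of P until we hit Q = (1, 8):
  1P = (1, 3)
  2P = (3, 0)
  3P = (1, 8)
Match found at i = 3.

k = 3


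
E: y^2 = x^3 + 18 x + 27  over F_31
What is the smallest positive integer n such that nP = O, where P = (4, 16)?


Compute successive multiples of P until we hit O:
  1P = (4, 16)
  2P = (8, 30)
  3P = (8, 1)
  4P = (4, 15)
  5P = O

ord(P) = 5


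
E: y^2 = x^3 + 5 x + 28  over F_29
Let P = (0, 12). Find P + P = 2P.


Doubling: s = (3 x1^2 + a) / (2 y1)
s = (3*0^2 + 5) / (2*12) mod 29 = 28
x3 = s^2 - 2 x1 mod 29 = 28^2 - 2*0 = 1
y3 = s (x1 - x3) - y1 mod 29 = 28 * (0 - 1) - 12 = 18

2P = (1, 18)


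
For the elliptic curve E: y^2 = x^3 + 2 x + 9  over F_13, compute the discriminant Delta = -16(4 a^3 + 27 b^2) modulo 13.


4 a^3 + 27 b^2 = 4*2^3 + 27*9^2 = 32 + 2187 = 2219
Delta = -16 * (2219) = -35504
Delta mod 13 = 12

Delta = 12 (mod 13)


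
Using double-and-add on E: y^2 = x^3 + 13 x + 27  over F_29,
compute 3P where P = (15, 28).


k = 3 = 11_2 (binary, LSB first: 11)
Double-and-add from P = (15, 28):
  bit 0 = 1: acc = O + (15, 28) = (15, 28)
  bit 1 = 1: acc = (15, 28) + (15, 1) = O

3P = O


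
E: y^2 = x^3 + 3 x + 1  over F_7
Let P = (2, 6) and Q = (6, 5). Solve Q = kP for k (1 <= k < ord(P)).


Enumerate multiples of P until we hit Q = (6, 5):
  1P = (2, 6)
  2P = (5, 6)
  3P = (0, 1)
  4P = (6, 5)
Match found at i = 4.

k = 4


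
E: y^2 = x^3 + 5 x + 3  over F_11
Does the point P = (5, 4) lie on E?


Check whether y^2 = x^3 + 5 x + 3 (mod 11) for (x, y) = (5, 4).
LHS: y^2 = 4^2 mod 11 = 5
RHS: x^3 + 5 x + 3 = 5^3 + 5*5 + 3 mod 11 = 10
LHS != RHS

No, not on the curve


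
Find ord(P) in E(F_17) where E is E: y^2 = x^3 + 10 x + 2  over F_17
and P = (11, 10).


Compute successive multiples of P until we hit O:
  1P = (11, 10)
  2P = (14, 8)
  3P = (0, 11)
  4P = (15, 12)
  5P = (4, 2)
  6P = (4, 15)
  7P = (15, 5)
  8P = (0, 6)
  ... (continuing to 11P)
  11P = O

ord(P) = 11


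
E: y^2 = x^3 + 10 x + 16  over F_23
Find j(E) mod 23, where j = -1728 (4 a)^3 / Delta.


Delta = -16(4 a^3 + 27 b^2) mod 23 = 1
-1728 * (4 a)^3 = -1728 * (4*10)^3 mod 23 = 4
j = 4 * 1^(-1) mod 23 = 4

j = 4 (mod 23)


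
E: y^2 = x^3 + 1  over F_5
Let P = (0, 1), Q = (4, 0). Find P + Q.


P != Q, so use the chord formula.
s = (y2 - y1) / (x2 - x1) = (4) / (4) mod 5 = 1
x3 = s^2 - x1 - x2 mod 5 = 1^2 - 0 - 4 = 2
y3 = s (x1 - x3) - y1 mod 5 = 1 * (0 - 2) - 1 = 2

P + Q = (2, 2)


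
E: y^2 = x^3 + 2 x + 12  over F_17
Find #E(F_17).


For each x in F_17, count y with y^2 = x^3 + 2 x + 12 mod 17:
  x = 1: RHS = 15, y in [7, 10]  -> 2 point(s)
  x = 4: RHS = 16, y in [4, 13]  -> 2 point(s)
  x = 6: RHS = 2, y in [6, 11]  -> 2 point(s)
  x = 8: RHS = 13, y in [8, 9]  -> 2 point(s)
  x = 12: RHS = 13, y in [8, 9]  -> 2 point(s)
  x = 13: RHS = 8, y in [5, 12]  -> 2 point(s)
  x = 14: RHS = 13, y in [8, 9]  -> 2 point(s)
  x = 15: RHS = 0, y in [0]  -> 1 point(s)
  x = 16: RHS = 9, y in [3, 14]  -> 2 point(s)
Affine points: 17. Add the point at infinity: total = 18.

#E(F_17) = 18


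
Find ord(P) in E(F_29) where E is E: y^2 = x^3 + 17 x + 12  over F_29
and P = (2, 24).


Compute successive multiples of P until we hit O:
  1P = (2, 24)
  2P = (25, 5)
  3P = (8, 15)
  4P = (14, 23)
  5P = (12, 1)
  6P = (20, 0)
  7P = (12, 28)
  8P = (14, 6)
  ... (continuing to 12P)
  12P = O

ord(P) = 12


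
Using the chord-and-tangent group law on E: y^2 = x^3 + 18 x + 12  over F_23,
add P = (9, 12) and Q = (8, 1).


P != Q, so use the chord formula.
s = (y2 - y1) / (x2 - x1) = (12) / (22) mod 23 = 11
x3 = s^2 - x1 - x2 mod 23 = 11^2 - 9 - 8 = 12
y3 = s (x1 - x3) - y1 mod 23 = 11 * (9 - 12) - 12 = 1

P + Q = (12, 1)


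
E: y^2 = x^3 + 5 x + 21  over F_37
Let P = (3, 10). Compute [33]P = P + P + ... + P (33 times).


k = 33 = 100001_2 (binary, LSB first: 100001)
Double-and-add from P = (3, 10):
  bit 0 = 1: acc = O + (3, 10) = (3, 10)
  bit 1 = 0: acc unchanged = (3, 10)
  bit 2 = 0: acc unchanged = (3, 10)
  bit 3 = 0: acc unchanged = (3, 10)
  bit 4 = 0: acc unchanged = (3, 10)
  bit 5 = 1: acc = (3, 10) + (11, 1) = (26, 2)

33P = (26, 2)


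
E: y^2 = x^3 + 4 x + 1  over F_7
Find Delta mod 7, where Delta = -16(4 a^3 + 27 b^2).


4 a^3 + 27 b^2 = 4*4^3 + 27*1^2 = 256 + 27 = 283
Delta = -16 * (283) = -4528
Delta mod 7 = 1

Delta = 1 (mod 7)


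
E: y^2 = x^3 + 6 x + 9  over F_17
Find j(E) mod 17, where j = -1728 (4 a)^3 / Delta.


Delta = -16(4 a^3 + 27 b^2) mod 17 = 8
-1728 * (4 a)^3 = -1728 * (4*6)^3 mod 17 = 1
j = 1 * 8^(-1) mod 17 = 15

j = 15 (mod 17)


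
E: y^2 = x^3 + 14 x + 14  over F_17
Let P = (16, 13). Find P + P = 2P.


Doubling: s = (3 x1^2 + a) / (2 y1)
s = (3*16^2 + 14) / (2*13) mod 17 = 0
x3 = s^2 - 2 x1 mod 17 = 0^2 - 2*16 = 2
y3 = s (x1 - x3) - y1 mod 17 = 0 * (16 - 2) - 13 = 4

2P = (2, 4)


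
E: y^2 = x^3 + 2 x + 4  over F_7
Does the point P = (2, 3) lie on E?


Check whether y^2 = x^3 + 2 x + 4 (mod 7) for (x, y) = (2, 3).
LHS: y^2 = 3^2 mod 7 = 2
RHS: x^3 + 2 x + 4 = 2^3 + 2*2 + 4 mod 7 = 2
LHS = RHS

Yes, on the curve


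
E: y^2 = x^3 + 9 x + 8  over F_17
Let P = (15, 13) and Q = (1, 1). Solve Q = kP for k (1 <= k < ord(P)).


Enumerate multiples of P until we hit Q = (1, 1):
  1P = (15, 13)
  2P = (0, 5)
  3P = (1, 16)
  4P = (2, 0)
  5P = (1, 1)
Match found at i = 5.

k = 5


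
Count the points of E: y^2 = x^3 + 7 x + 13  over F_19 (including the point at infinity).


For each x in F_19, count y with y^2 = x^3 + 7 x + 13 mod 19:
  x = 2: RHS = 16, y in [4, 15]  -> 2 point(s)
  x = 3: RHS = 4, y in [2, 17]  -> 2 point(s)
  x = 6: RHS = 5, y in [9, 10]  -> 2 point(s)
  x = 7: RHS = 6, y in [5, 14]  -> 2 point(s)
  x = 8: RHS = 11, y in [7, 12]  -> 2 point(s)
  x = 9: RHS = 7, y in [8, 11]  -> 2 point(s)
  x = 10: RHS = 0, y in [0]  -> 1 point(s)
  x = 12: RHS = 1, y in [1, 18]  -> 2 point(s)
  x = 14: RHS = 5, y in [9, 10]  -> 2 point(s)
  x = 15: RHS = 16, y in [4, 15]  -> 2 point(s)
  x = 18: RHS = 5, y in [9, 10]  -> 2 point(s)
Affine points: 21. Add the point at infinity: total = 22.

#E(F_19) = 22


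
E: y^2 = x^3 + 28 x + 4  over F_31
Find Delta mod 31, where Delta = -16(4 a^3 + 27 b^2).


4 a^3 + 27 b^2 = 4*28^3 + 27*4^2 = 87808 + 432 = 88240
Delta = -16 * (88240) = -1411840
Delta mod 31 = 24

Delta = 24 (mod 31)


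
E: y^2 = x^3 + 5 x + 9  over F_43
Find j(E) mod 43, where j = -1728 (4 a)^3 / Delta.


Delta = -16(4 a^3 + 27 b^2) mod 43 = 8
-1728 * (4 a)^3 = -1728 * (4*5)^3 mod 43 = 27
j = 27 * 8^(-1) mod 43 = 41

j = 41 (mod 43)


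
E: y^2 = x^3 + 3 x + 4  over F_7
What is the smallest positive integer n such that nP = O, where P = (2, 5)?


Compute successive multiples of P until we hit O:
  1P = (2, 5)
  2P = (0, 5)
  3P = (5, 2)
  4P = (1, 1)
  5P = (6, 0)
  6P = (1, 6)
  7P = (5, 5)
  8P = (0, 2)
  ... (continuing to 10P)
  10P = O

ord(P) = 10


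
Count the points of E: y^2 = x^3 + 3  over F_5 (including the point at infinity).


For each x in F_5, count y with y^2 = x^3 + 0 x + 3 mod 5:
  x = 1: RHS = 4, y in [2, 3]  -> 2 point(s)
  x = 2: RHS = 1, y in [1, 4]  -> 2 point(s)
  x = 3: RHS = 0, y in [0]  -> 1 point(s)
Affine points: 5. Add the point at infinity: total = 6.

#E(F_5) = 6


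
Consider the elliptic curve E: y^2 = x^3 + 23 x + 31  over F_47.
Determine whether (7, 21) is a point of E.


Check whether y^2 = x^3 + 23 x + 31 (mod 47) for (x, y) = (7, 21).
LHS: y^2 = 21^2 mod 47 = 18
RHS: x^3 + 23 x + 31 = 7^3 + 23*7 + 31 mod 47 = 18
LHS = RHS

Yes, on the curve


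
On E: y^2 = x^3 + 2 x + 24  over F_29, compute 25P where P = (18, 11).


k = 25 = 11001_2 (binary, LSB first: 10011)
Double-and-add from P = (18, 11):
  bit 0 = 1: acc = O + (18, 11) = (18, 11)
  bit 1 = 0: acc unchanged = (18, 11)
  bit 2 = 0: acc unchanged = (18, 11)
  bit 3 = 1: acc = (18, 11) + (4, 3) = (2, 23)
  bit 4 = 1: acc = (2, 23) + (26, 7) = (24, 11)

25P = (24, 11)


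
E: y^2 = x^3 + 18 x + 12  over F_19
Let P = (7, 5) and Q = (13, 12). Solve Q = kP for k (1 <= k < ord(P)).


Enumerate multiples of P until we hit Q = (13, 12):
  1P = (7, 5)
  2P = (16, 8)
  3P = (13, 12)
Match found at i = 3.

k = 3


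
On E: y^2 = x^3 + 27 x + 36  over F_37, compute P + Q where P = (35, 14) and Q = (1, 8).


P != Q, so use the chord formula.
s = (y2 - y1) / (x2 - x1) = (31) / (3) mod 37 = 35
x3 = s^2 - x1 - x2 mod 37 = 35^2 - 35 - 1 = 5
y3 = s (x1 - x3) - y1 mod 37 = 35 * (35 - 5) - 14 = 0

P + Q = (5, 0)


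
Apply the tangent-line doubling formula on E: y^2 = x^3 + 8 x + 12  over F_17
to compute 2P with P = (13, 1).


Doubling: s = (3 x1^2 + a) / (2 y1)
s = (3*13^2 + 8) / (2*1) mod 17 = 11
x3 = s^2 - 2 x1 mod 17 = 11^2 - 2*13 = 10
y3 = s (x1 - x3) - y1 mod 17 = 11 * (13 - 10) - 1 = 15

2P = (10, 15)


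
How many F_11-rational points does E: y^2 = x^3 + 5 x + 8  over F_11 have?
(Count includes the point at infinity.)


For each x in F_11, count y with y^2 = x^3 + 5 x + 8 mod 11:
  x = 1: RHS = 3, y in [5, 6]  -> 2 point(s)
  x = 2: RHS = 4, y in [2, 9]  -> 2 point(s)
  x = 4: RHS = 4, y in [2, 9]  -> 2 point(s)
  x = 5: RHS = 4, y in [2, 9]  -> 2 point(s)
  x = 6: RHS = 1, y in [1, 10]  -> 2 point(s)
  x = 7: RHS = 1, y in [1, 10]  -> 2 point(s)
  x = 9: RHS = 1, y in [1, 10]  -> 2 point(s)
Affine points: 14. Add the point at infinity: total = 15.

#E(F_11) = 15


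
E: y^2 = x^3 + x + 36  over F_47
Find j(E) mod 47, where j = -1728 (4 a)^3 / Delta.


Delta = -16(4 a^3 + 27 b^2) mod 47 = 22
-1728 * (4 a)^3 = -1728 * (4*1)^3 mod 47 = 46
j = 46 * 22^(-1) mod 47 = 32

j = 32 (mod 47)


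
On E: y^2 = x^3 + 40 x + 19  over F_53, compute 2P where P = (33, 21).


Doubling: s = (3 x1^2 + a) / (2 y1)
s = (3*33^2 + 40) / (2*21) mod 53 = 27
x3 = s^2 - 2 x1 mod 53 = 27^2 - 2*33 = 27
y3 = s (x1 - x3) - y1 mod 53 = 27 * (33 - 27) - 21 = 35

2P = (27, 35)


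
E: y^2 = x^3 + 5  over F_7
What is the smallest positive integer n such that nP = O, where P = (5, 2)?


Compute successive multiples of P until we hit O:
  1P = (5, 2)
  2P = (6, 2)
  3P = (3, 5)
  4P = (3, 2)
  5P = (6, 5)
  6P = (5, 5)
  7P = O

ord(P) = 7


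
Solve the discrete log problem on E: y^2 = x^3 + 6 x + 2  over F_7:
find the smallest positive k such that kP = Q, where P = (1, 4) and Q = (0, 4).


Enumerate multiples of P until we hit Q = (0, 4):
  1P = (1, 4)
  2P = (2, 1)
  3P = (6, 4)
  4P = (0, 3)
  5P = (0, 4)
Match found at i = 5.

k = 5


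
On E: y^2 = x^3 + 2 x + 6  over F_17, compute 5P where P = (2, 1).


k = 5 = 101_2 (binary, LSB first: 101)
Double-and-add from P = (2, 1):
  bit 0 = 1: acc = O + (2, 1) = (2, 1)
  bit 1 = 0: acc unchanged = (2, 1)
  bit 2 = 1: acc = (2, 1) + (13, 11) = (1, 3)

5P = (1, 3)


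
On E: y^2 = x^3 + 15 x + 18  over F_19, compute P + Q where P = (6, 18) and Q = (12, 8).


P != Q, so use the chord formula.
s = (y2 - y1) / (x2 - x1) = (9) / (6) mod 19 = 11
x3 = s^2 - x1 - x2 mod 19 = 11^2 - 6 - 12 = 8
y3 = s (x1 - x3) - y1 mod 19 = 11 * (6 - 8) - 18 = 17

P + Q = (8, 17)


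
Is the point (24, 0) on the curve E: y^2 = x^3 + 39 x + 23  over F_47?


Check whether y^2 = x^3 + 39 x + 23 (mod 47) for (x, y) = (24, 0).
LHS: y^2 = 0^2 mod 47 = 0
RHS: x^3 + 39 x + 23 = 24^3 + 39*24 + 23 mod 47 = 25
LHS != RHS

No, not on the curve


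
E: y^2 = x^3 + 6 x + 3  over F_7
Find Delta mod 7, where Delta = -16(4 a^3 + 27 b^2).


4 a^3 + 27 b^2 = 4*6^3 + 27*3^2 = 864 + 243 = 1107
Delta = -16 * (1107) = -17712
Delta mod 7 = 5

Delta = 5 (mod 7)


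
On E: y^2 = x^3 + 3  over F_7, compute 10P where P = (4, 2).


k = 10 = 1010_2 (binary, LSB first: 0101)
Double-and-add from P = (4, 2):
  bit 0 = 0: acc unchanged = O
  bit 1 = 1: acc = O + (3, 3) = (3, 3)
  bit 2 = 0: acc unchanged = (3, 3)
  bit 3 = 1: acc = (3, 3) + (5, 4) = (1, 5)

10P = (1, 5)


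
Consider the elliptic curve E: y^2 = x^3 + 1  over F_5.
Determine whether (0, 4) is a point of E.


Check whether y^2 = x^3 + 0 x + 1 (mod 5) for (x, y) = (0, 4).
LHS: y^2 = 4^2 mod 5 = 1
RHS: x^3 + 0 x + 1 = 0^3 + 0*0 + 1 mod 5 = 1
LHS = RHS

Yes, on the curve


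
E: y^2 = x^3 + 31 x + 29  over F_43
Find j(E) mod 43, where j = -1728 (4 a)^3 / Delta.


Delta = -16(4 a^3 + 27 b^2) mod 43 = 34
-1728 * (4 a)^3 = -1728 * (4*31)^3 mod 43 = 11
j = 11 * 34^(-1) mod 43 = 37

j = 37 (mod 43)


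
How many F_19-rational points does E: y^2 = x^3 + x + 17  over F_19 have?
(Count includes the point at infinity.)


For each x in F_19, count y with y^2 = x^3 + 1 x + 17 mod 19:
  x = 0: RHS = 17, y in [6, 13]  -> 2 point(s)
  x = 1: RHS = 0, y in [0]  -> 1 point(s)
  x = 3: RHS = 9, y in [3, 16]  -> 2 point(s)
  x = 4: RHS = 9, y in [3, 16]  -> 2 point(s)
  x = 6: RHS = 11, y in [7, 12]  -> 2 point(s)
  x = 7: RHS = 6, y in [5, 14]  -> 2 point(s)
  x = 8: RHS = 5, y in [9, 10]  -> 2 point(s)
  x = 10: RHS = 1, y in [1, 18]  -> 2 point(s)
  x = 12: RHS = 9, y in [3, 16]  -> 2 point(s)
  x = 13: RHS = 4, y in [2, 17]  -> 2 point(s)
  x = 14: RHS = 1, y in [1, 18]  -> 2 point(s)
  x = 15: RHS = 6, y in [5, 14]  -> 2 point(s)
  x = 16: RHS = 6, y in [5, 14]  -> 2 point(s)
  x = 17: RHS = 7, y in [8, 11]  -> 2 point(s)
Affine points: 27. Add the point at infinity: total = 28.

#E(F_19) = 28


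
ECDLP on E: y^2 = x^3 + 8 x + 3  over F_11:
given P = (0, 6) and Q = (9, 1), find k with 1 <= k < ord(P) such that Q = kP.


Enumerate multiples of P until we hit Q = (9, 1):
  1P = (0, 6)
  2P = (9, 10)
  3P = (6, 6)
  4P = (5, 5)
  5P = (10, 7)
  6P = (2, 7)
  7P = (1, 10)
  8P = (4, 0)
  9P = (1, 1)
  10P = (2, 4)
  11P = (10, 4)
  12P = (5, 6)
  13P = (6, 5)
  14P = (9, 1)
Match found at i = 14.

k = 14


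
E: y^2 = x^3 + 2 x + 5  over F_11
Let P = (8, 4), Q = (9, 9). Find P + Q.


P != Q, so use the chord formula.
s = (y2 - y1) / (x2 - x1) = (5) / (1) mod 11 = 5
x3 = s^2 - x1 - x2 mod 11 = 5^2 - 8 - 9 = 8
y3 = s (x1 - x3) - y1 mod 11 = 5 * (8 - 8) - 4 = 7

P + Q = (8, 7)


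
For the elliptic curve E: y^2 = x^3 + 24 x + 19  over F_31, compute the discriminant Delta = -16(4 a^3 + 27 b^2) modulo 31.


4 a^3 + 27 b^2 = 4*24^3 + 27*19^2 = 55296 + 9747 = 65043
Delta = -16 * (65043) = -1040688
Delta mod 31 = 13

Delta = 13 (mod 31)


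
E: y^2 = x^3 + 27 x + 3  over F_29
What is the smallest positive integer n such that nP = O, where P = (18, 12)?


Compute successive multiples of P until we hit O:
  1P = (18, 12)
  2P = (16, 6)
  3P = (4, 1)
  4P = (27, 12)
  5P = (13, 17)
  6P = (28, 27)
  7P = (7, 19)
  8P = (8, 8)
  ... (continuing to 40P)
  40P = O

ord(P) = 40


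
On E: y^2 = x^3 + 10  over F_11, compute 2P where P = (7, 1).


Doubling: s = (3 x1^2 + a) / (2 y1)
s = (3*7^2 + 0) / (2*1) mod 11 = 2
x3 = s^2 - 2 x1 mod 11 = 2^2 - 2*7 = 1
y3 = s (x1 - x3) - y1 mod 11 = 2 * (7 - 1) - 1 = 0

2P = (1, 0)


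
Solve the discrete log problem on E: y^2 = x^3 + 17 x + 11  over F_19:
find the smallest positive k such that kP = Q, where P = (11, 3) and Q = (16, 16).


Enumerate multiples of P until we hit Q = (16, 16):
  1P = (11, 3)
  2P = (16, 16)
Match found at i = 2.

k = 2


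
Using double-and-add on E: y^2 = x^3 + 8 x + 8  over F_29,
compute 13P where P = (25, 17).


k = 13 = 1101_2 (binary, LSB first: 1011)
Double-and-add from P = (25, 17):
  bit 0 = 1: acc = O + (25, 17) = (25, 17)
  bit 1 = 0: acc unchanged = (25, 17)
  bit 2 = 1: acc = (25, 17) + (11, 21) = (28, 17)
  bit 3 = 1: acc = (28, 17) + (23, 18) = (14, 15)

13P = (14, 15)


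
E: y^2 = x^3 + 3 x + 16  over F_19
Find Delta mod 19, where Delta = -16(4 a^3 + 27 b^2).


4 a^3 + 27 b^2 = 4*3^3 + 27*16^2 = 108 + 6912 = 7020
Delta = -16 * (7020) = -112320
Delta mod 19 = 8

Delta = 8 (mod 19)


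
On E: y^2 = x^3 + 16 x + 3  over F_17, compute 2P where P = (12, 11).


Doubling: s = (3 x1^2 + a) / (2 y1)
s = (3*12^2 + 16) / (2*11) mod 17 = 8
x3 = s^2 - 2 x1 mod 17 = 8^2 - 2*12 = 6
y3 = s (x1 - x3) - y1 mod 17 = 8 * (12 - 6) - 11 = 3

2P = (6, 3)


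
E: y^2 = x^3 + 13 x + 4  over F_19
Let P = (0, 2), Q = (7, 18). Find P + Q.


P != Q, so use the chord formula.
s = (y2 - y1) / (x2 - x1) = (16) / (7) mod 19 = 5
x3 = s^2 - x1 - x2 mod 19 = 5^2 - 0 - 7 = 18
y3 = s (x1 - x3) - y1 mod 19 = 5 * (0 - 18) - 2 = 3

P + Q = (18, 3)


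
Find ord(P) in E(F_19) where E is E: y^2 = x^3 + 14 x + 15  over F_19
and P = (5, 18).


Compute successive multiples of P until we hit O:
  1P = (5, 18)
  2P = (18, 0)
  3P = (5, 1)
  4P = O

ord(P) = 4


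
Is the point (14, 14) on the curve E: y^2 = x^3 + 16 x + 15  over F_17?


Check whether y^2 = x^3 + 16 x + 15 (mod 17) for (x, y) = (14, 14).
LHS: y^2 = 14^2 mod 17 = 9
RHS: x^3 + 16 x + 15 = 14^3 + 16*14 + 15 mod 17 = 8
LHS != RHS

No, not on the curve


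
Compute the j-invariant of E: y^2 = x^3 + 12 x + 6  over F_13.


Delta = -16(4 a^3 + 27 b^2) mod 13 = 8
-1728 * (4 a)^3 = -1728 * (4*12)^3 mod 13 = 1
j = 1 * 8^(-1) mod 13 = 5

j = 5 (mod 13)


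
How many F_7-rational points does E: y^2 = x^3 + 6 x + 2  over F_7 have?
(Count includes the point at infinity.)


For each x in F_7, count y with y^2 = x^3 + 6 x + 2 mod 7:
  x = 0: RHS = 2, y in [3, 4]  -> 2 point(s)
  x = 1: RHS = 2, y in [3, 4]  -> 2 point(s)
  x = 2: RHS = 1, y in [1, 6]  -> 2 point(s)
  x = 6: RHS = 2, y in [3, 4]  -> 2 point(s)
Affine points: 8. Add the point at infinity: total = 9.

#E(F_7) = 9


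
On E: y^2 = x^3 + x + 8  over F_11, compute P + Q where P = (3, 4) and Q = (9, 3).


P != Q, so use the chord formula.
s = (y2 - y1) / (x2 - x1) = (10) / (6) mod 11 = 9
x3 = s^2 - x1 - x2 mod 11 = 9^2 - 3 - 9 = 3
y3 = s (x1 - x3) - y1 mod 11 = 9 * (3 - 3) - 4 = 7

P + Q = (3, 7)


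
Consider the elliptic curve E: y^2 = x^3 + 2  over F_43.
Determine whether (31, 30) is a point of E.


Check whether y^2 = x^3 + 0 x + 2 (mod 43) for (x, y) = (31, 30).
LHS: y^2 = 30^2 mod 43 = 40
RHS: x^3 + 0 x + 2 = 31^3 + 0*31 + 2 mod 43 = 37
LHS != RHS

No, not on the curve


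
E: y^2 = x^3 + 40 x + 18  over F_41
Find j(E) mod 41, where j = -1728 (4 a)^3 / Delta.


Delta = -16(4 a^3 + 27 b^2) mod 41 = 29
-1728 * (4 a)^3 = -1728 * (4*40)^3 mod 41 = 15
j = 15 * 29^(-1) mod 41 = 9

j = 9 (mod 41)


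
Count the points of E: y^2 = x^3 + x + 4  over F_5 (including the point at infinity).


For each x in F_5, count y with y^2 = x^3 + 1 x + 4 mod 5:
  x = 0: RHS = 4, y in [2, 3]  -> 2 point(s)
  x = 1: RHS = 1, y in [1, 4]  -> 2 point(s)
  x = 2: RHS = 4, y in [2, 3]  -> 2 point(s)
  x = 3: RHS = 4, y in [2, 3]  -> 2 point(s)
Affine points: 8. Add the point at infinity: total = 9.

#E(F_5) = 9


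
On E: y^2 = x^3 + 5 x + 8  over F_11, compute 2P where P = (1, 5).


Doubling: s = (3 x1^2 + a) / (2 y1)
s = (3*1^2 + 5) / (2*5) mod 11 = 3
x3 = s^2 - 2 x1 mod 11 = 3^2 - 2*1 = 7
y3 = s (x1 - x3) - y1 mod 11 = 3 * (1 - 7) - 5 = 10

2P = (7, 10)


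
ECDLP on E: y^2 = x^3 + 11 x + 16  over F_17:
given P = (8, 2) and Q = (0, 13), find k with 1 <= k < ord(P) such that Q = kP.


Enumerate multiples of P until we hit Q = (0, 13):
  1P = (8, 2)
  2P = (0, 13)
Match found at i = 2.

k = 2


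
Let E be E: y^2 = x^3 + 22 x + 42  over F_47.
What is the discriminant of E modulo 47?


4 a^3 + 27 b^2 = 4*22^3 + 27*42^2 = 42592 + 47628 = 90220
Delta = -16 * (90220) = -1443520
Delta mod 47 = 38

Delta = 38 (mod 47)


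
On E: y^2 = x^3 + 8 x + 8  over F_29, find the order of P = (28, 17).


Compute successive multiples of P until we hit O:
  1P = (28, 17)
  2P = (8, 27)
  3P = (15, 20)
  4P = (19, 1)
  5P = (7, 1)
  6P = (27, 10)
  7P = (23, 18)
  8P = (14, 15)
  ... (continuing to 27P)
  27P = O

ord(P) = 27


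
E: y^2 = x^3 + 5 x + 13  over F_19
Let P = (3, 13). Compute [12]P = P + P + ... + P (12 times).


k = 12 = 1100_2 (binary, LSB first: 0011)
Double-and-add from P = (3, 13):
  bit 0 = 0: acc unchanged = O
  bit 1 = 0: acc unchanged = O
  bit 2 = 1: acc = O + (7, 7) = (7, 7)
  bit 3 = 1: acc = (7, 7) + (5, 12) = (18, 11)

12P = (18, 11)


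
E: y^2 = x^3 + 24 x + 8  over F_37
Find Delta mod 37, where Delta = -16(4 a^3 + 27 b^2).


4 a^3 + 27 b^2 = 4*24^3 + 27*8^2 = 55296 + 1728 = 57024
Delta = -16 * (57024) = -912384
Delta mod 37 = 36

Delta = 36 (mod 37)


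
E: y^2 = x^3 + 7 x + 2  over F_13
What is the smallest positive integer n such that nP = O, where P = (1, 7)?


Compute successive multiples of P until we hit O:
  1P = (1, 7)
  2P = (7, 11)
  3P = (4, 4)
  4P = (9, 1)
  5P = (6, 0)
  6P = (9, 12)
  7P = (4, 9)
  8P = (7, 2)
  ... (continuing to 10P)
  10P = O

ord(P) = 10


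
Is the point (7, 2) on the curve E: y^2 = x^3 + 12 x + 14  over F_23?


Check whether y^2 = x^3 + 12 x + 14 (mod 23) for (x, y) = (7, 2).
LHS: y^2 = 2^2 mod 23 = 4
RHS: x^3 + 12 x + 14 = 7^3 + 12*7 + 14 mod 23 = 4
LHS = RHS

Yes, on the curve


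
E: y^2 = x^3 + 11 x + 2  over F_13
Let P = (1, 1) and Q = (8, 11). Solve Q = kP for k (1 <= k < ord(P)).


Enumerate multiples of P until we hit Q = (8, 11):
  1P = (1, 1)
  2P = (8, 2)
  3P = (8, 11)
Match found at i = 3.

k = 3


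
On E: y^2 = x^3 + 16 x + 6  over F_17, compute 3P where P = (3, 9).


k = 3 = 11_2 (binary, LSB first: 11)
Double-and-add from P = (3, 9):
  bit 0 = 1: acc = O + (3, 9) = (3, 9)
  bit 1 = 1: acc = (3, 9) + (7, 6) = (15, 0)

3P = (15, 0)


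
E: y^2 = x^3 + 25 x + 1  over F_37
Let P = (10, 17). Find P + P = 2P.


Doubling: s = (3 x1^2 + a) / (2 y1)
s = (3*10^2 + 25) / (2*17) mod 37 = 15
x3 = s^2 - 2 x1 mod 37 = 15^2 - 2*10 = 20
y3 = s (x1 - x3) - y1 mod 37 = 15 * (10 - 20) - 17 = 18

2P = (20, 18)


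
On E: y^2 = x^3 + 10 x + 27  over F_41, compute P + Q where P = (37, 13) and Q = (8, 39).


P != Q, so use the chord formula.
s = (y2 - y1) / (x2 - x1) = (26) / (12) mod 41 = 9
x3 = s^2 - x1 - x2 mod 41 = 9^2 - 37 - 8 = 36
y3 = s (x1 - x3) - y1 mod 41 = 9 * (37 - 36) - 13 = 37

P + Q = (36, 37)


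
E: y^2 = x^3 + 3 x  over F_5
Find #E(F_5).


For each x in F_5, count y with y^2 = x^3 + 3 x + 0 mod 5:
  x = 0: RHS = 0, y in [0]  -> 1 point(s)
  x = 1: RHS = 4, y in [2, 3]  -> 2 point(s)
  x = 2: RHS = 4, y in [2, 3]  -> 2 point(s)
  x = 3: RHS = 1, y in [1, 4]  -> 2 point(s)
  x = 4: RHS = 1, y in [1, 4]  -> 2 point(s)
Affine points: 9. Add the point at infinity: total = 10.

#E(F_5) = 10


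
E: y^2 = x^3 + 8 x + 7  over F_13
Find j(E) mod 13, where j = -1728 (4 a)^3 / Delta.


Delta = -16(4 a^3 + 27 b^2) mod 13 = 1
-1728 * (4 a)^3 = -1728 * (4*8)^3 mod 13 = 8
j = 8 * 1^(-1) mod 13 = 8

j = 8 (mod 13)
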